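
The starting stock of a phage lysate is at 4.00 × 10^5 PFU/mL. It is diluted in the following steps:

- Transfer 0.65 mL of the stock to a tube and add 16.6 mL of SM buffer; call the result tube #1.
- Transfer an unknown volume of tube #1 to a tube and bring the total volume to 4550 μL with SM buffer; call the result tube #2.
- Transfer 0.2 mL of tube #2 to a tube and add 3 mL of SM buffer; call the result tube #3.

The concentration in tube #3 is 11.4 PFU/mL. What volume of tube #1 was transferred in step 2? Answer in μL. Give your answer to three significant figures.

55.1 μL

Step 1: 0.65 mL + 16.6 mL = 17.25 mL total → factor 17.25/0.65 = 26.538
Step 2: v brought to 4550 μL → factor = 4550 μL/v
Step 3: 0.2 mL + 3 mL = 3.2 mL total → factor 3.2/0.2 = 16
Product of known-step factors = 424.62
Overall factor = 4.00 × 10^5 PFU/mL / (11.4 PFU/mL) = 35088
Step-2 factor = 35088 / 424.62 = 82.634
v = 4550 μL / 82.634 = 55.1 μL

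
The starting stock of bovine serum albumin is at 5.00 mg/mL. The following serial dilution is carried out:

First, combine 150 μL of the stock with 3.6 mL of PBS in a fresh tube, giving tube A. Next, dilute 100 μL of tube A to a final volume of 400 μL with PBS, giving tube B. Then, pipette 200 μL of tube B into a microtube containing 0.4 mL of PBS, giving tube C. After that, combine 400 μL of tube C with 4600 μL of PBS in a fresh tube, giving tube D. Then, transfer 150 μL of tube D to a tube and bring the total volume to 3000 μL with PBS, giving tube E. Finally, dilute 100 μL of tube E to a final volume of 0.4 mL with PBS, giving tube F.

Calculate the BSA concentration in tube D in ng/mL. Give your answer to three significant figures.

Step 1: 150 μL + 3.6 mL = 3750 μL total → factor 3750/150 = 25
Step 2: 100 μL brought to 400 μL → factor 400/100 = 4
Step 3: 200 μL + 0.4 mL = 600 μL total → factor 600/200 = 3
Step 4: 400 μL + 4600 μL = 5000 μL total → factor 5000/400 = 12.5
Dilution factor through tube D = 25 × 4 × 3 × 12.5 = 3750
[tube D] = 5.00 mg/mL / 3750 = 0.001333 mg/mL = 1.33 × 10^3 ng/mL

1.33 × 10^3 ng/mL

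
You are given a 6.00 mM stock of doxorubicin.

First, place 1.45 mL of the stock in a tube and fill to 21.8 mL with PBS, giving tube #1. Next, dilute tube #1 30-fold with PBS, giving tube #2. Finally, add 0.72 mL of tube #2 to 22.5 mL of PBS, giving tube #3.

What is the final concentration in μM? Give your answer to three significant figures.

Step 1: 1.45 mL brought to 21.8 mL → factor 21.8/1.45 = 15.034
Step 2: 30-fold → factor 30
Step 3: 0.72 mL + 22.5 mL = 23.22 mL total → factor 23.22/0.72 = 32.25
Overall dilution factor = 15.034 × 30 × 32.25 = 14546
Final = 6.00 mM / 14546 = 0.0004125 mM = 0.412 μM

0.412 μM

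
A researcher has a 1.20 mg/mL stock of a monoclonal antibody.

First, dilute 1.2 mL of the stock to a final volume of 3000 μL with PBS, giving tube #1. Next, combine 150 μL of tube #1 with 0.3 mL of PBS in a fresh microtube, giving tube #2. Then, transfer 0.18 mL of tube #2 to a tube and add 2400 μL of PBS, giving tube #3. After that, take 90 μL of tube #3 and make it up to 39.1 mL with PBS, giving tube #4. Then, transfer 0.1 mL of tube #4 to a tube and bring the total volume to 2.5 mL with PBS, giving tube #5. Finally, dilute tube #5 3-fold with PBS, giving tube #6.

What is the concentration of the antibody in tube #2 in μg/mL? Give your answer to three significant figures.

Step 1: 1.2 mL brought to 3000 μL → factor 3/1.2 = 2.5
Step 2: 150 μL + 0.3 mL = 450 μL total → factor 450/150 = 3
Dilution factor through tube #2 = 2.5 × 3 = 7.5
[tube #2] = 1.20 mg/mL / 7.5 = 0.1600 mg/mL = 160 μg/mL

160 μg/mL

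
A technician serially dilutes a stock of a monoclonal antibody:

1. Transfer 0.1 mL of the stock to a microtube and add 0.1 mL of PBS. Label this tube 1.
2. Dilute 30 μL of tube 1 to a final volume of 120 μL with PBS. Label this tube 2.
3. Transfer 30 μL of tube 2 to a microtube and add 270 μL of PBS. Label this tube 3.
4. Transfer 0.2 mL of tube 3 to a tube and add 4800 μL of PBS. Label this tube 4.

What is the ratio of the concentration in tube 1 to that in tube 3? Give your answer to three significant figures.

40.0

Step 1: 0.1 mL + 0.1 mL = 0.2 mL total → factor 0.2/0.1 = 2
Step 2: 30 μL brought to 120 μL → factor 120/30 = 4
Step 3: 30 μL + 270 μL = 300 μL total → factor 300/30 = 10
Dilution factor to tube 1 = 2; to tube 3 = 80
[tube 1]/[tube 3] = (factor to tube 3)/(factor to tube 1) = 80/2 = 40.0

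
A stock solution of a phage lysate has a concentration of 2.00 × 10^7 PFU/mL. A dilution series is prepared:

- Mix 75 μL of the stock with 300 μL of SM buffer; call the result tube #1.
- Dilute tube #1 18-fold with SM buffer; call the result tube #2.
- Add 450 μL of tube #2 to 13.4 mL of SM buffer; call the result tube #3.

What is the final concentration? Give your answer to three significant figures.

Step 1: 75 μL + 300 μL = 375 μL total → factor 375/75 = 5
Step 2: 18-fold → factor 18
Step 3: 450 μL + 13.4 mL = 13850 μL total → factor 13850/450 = 30.778
Overall dilution factor = 5 × 18 × 30.778 = 2770
Final = 2.00 × 10^7 PFU/mL / 2770 = 7.22 × 10^3 PFU/mL

7.22 × 10^3 PFU/mL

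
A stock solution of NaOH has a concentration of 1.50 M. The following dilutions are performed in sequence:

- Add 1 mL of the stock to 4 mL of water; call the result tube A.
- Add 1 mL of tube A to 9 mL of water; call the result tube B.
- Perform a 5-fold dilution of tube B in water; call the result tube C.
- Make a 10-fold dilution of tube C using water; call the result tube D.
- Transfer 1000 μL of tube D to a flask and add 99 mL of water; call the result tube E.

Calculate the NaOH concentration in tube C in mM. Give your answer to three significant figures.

Step 1: 1 mL + 4 mL = 5 mL total → factor 5/1 = 5
Step 2: 1 mL + 9 mL = 10 mL total → factor 10/1 = 10
Step 3: 5-fold → factor 5
Dilution factor through tube C = 5 × 10 × 5 = 250
[tube C] = 1.50 M / 250 = 0.006000 M = 6.00 mM

6.00 mM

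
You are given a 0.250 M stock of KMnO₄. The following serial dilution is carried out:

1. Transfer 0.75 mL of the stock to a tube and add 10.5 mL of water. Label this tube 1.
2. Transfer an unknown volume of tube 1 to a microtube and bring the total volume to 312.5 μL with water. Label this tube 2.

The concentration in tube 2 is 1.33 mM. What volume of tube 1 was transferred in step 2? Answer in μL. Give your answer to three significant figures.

24.9 μL

Step 1: 0.75 mL + 10.5 mL = 11.25 mL total → factor 11.25/0.75 = 15
Step 2: v brought to 312.5 μL → factor = 312.5 μL/v
Product of known-step factors = 15
Overall factor = 0.250 M / (1.33 mM) = 187.97
Step-2 factor = 187.97 / 15 = 12.531
v = 312.5 μL / 12.531 = 24.9 μL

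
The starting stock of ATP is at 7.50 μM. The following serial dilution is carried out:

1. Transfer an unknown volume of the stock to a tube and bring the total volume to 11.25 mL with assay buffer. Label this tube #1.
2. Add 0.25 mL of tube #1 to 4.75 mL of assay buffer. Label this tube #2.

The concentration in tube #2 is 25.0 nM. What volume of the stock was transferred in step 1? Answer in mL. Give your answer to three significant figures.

Step 1: v brought to 11.25 mL → factor = 11.25 mL/v
Step 2: 0.25 mL + 4.75 mL = 5 mL total → factor 5/0.25 = 20
Product of known-step factors = 20
Overall factor = 7.50 μM / (25.0 nM) = 300
Step-1 factor = 300 / 20 = 15
v = 11.25 mL / 15 = 0.750 mL

0.750 mL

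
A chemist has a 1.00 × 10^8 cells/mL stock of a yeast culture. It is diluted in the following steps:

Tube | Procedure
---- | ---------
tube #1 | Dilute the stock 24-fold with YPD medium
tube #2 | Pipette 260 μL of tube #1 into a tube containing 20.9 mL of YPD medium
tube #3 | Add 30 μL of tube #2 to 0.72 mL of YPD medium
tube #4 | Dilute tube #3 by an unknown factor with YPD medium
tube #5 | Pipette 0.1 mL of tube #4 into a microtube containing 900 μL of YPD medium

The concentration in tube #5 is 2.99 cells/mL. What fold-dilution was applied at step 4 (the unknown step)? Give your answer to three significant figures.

Step 1: 24-fold → factor 24
Step 2: 260 μL + 20.9 mL = 21160 μL total → factor 21160/260 = 81.385
Step 3: 30 μL + 0.72 mL = 750 μL total → factor 750/30 = 25
Step 4: unknown factor x
Step 5: 0.1 mL + 900 μL = 1 mL total → factor 1/0.1 = 10
Product of known-step factors = 4.8831 × 10^5
Overall factor = 1.00 × 10^8 cells/mL / (2.99 cells/mL) = 3.3445 × 10^7
x = 3.3445 × 10^7 / 4.8831 × 10^5 = 68.5

68.5-fold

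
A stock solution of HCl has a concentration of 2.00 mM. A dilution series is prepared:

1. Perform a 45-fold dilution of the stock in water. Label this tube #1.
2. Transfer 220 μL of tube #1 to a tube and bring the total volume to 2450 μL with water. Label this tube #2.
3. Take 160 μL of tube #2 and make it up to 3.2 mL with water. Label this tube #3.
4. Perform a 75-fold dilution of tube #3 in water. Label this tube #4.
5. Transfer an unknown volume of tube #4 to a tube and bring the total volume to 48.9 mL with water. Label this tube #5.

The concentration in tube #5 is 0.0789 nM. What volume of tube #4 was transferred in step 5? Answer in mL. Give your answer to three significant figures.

1.45 mL

Step 1: 45-fold → factor 45
Step 2: 220 μL brought to 2450 μL → factor 2450/220 = 11.136
Step 3: 160 μL brought to 3.2 mL → factor 3200/160 = 20
Step 4: 75-fold → factor 75
Step 5: v brought to 48.9 mL → factor = 48.9 mL/v
Product of known-step factors = 7.517 × 10^5
Overall factor = 2.00 mM / (0.0789 nM) = 2.5349 × 10^7
Step-5 factor = 2.5349 × 10^7 / 7.517 × 10^5 = 33.721
v = 48.9 mL / 33.721 = 1.45 mL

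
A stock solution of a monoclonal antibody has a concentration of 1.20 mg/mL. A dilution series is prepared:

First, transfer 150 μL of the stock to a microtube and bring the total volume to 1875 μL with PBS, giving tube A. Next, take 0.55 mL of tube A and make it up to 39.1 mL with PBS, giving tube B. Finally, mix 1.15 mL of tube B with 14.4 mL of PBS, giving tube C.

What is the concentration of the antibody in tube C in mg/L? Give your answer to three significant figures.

0.0999 mg/L

Step 1: 150 μL brought to 1875 μL → factor 1875/150 = 12.5
Step 2: 0.55 mL brought to 39.1 mL → factor 39.1/0.55 = 71.091
Step 3: 1.15 mL + 14.4 mL = 15.55 mL total → factor 15.55/1.15 = 13.522
Overall dilution factor = 12.5 × 71.091 × 13.522 = 12016
Final = 1.20 mg/mL / 12016 = 9.987 × 10^-5 mg/mL = 0.0999 mg/L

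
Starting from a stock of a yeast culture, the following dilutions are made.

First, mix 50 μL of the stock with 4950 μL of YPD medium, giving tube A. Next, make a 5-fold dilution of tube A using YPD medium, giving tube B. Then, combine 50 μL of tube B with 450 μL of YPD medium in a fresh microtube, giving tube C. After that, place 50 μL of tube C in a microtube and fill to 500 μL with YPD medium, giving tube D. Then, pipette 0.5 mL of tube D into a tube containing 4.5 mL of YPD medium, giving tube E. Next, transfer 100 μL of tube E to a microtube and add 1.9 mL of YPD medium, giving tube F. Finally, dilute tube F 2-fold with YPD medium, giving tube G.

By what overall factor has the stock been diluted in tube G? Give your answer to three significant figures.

2.00 × 10^7

Step 1: 50 μL + 4950 μL = 5000 μL total → factor 5000/50 = 100
Step 2: 5-fold → factor 5
Step 3: 50 μL + 450 μL = 500 μL total → factor 500/50 = 10
Step 4: 50 μL brought to 500 μL → factor 500/50 = 10
Step 5: 0.5 mL + 4.5 mL = 5 mL total → factor 5/0.5 = 10
Step 6: 100 μL + 1.9 mL = 2000 μL total → factor 2000/100 = 20
Step 7: 2-fold → factor 2
Overall dilution factor = 100 × 5 × 10 × 10 × 10 × 20 × 2 = 2 × 10^7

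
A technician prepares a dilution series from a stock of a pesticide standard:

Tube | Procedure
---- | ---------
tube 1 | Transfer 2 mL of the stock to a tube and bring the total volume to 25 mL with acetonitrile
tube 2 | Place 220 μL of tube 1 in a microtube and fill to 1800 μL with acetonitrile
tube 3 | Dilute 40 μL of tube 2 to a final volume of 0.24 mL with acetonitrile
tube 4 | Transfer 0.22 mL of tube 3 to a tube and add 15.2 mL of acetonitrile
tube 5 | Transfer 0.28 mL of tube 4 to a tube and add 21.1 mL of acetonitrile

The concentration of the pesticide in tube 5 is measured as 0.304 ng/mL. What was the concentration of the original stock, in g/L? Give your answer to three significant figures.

0.998 g/L

Step 1: 2 mL brought to 25 mL → factor 25/2 = 12.5
Step 2: 220 μL brought to 1800 μL → factor 1800/220 = 8.1818
Step 3: 40 μL brought to 0.24 mL → factor 240/40 = 6
Step 4: 0.22 mL + 15.2 mL = 15.42 mL total → factor 15.42/0.22 = 70.091
Step 5: 0.28 mL + 21.1 mL = 21.38 mL total → factor 21.38/0.28 = 76.357
Overall dilution factor = 12.5 × 8.1818 × 6 × 70.091 × 76.357 = 3.2841 × 10^6
Stock = 0.304 ng/mL × 3.2841 × 10^6 = 9.984 × 10^5 ng/mL = 0.998 g/L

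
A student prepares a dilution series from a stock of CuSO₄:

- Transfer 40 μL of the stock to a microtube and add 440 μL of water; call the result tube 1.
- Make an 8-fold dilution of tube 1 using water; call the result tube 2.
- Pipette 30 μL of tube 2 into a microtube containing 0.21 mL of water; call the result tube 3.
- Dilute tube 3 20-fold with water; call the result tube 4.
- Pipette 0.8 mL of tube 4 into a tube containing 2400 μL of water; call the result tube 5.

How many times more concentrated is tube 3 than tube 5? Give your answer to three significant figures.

80.0

Step 1: 40 μL + 440 μL = 480 μL total → factor 480/40 = 12
Step 2: 8-fold → factor 8
Step 3: 30 μL + 0.21 mL = 240 μL total → factor 240/30 = 8
Step 4: 20-fold → factor 20
Step 5: 0.8 mL + 2400 μL = 3.2 mL total → factor 3.2/0.8 = 4
Dilution factor to tube 3 = 768; to tube 5 = 61440
[tube 3]/[tube 5] = (factor to tube 5)/(factor to tube 3) = 61440/768 = 80.0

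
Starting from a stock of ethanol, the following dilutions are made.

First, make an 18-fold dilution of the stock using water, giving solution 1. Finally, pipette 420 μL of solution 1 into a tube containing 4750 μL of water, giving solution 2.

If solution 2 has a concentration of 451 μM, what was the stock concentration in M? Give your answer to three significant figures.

0.0999 M

Step 1: 18-fold → factor 18
Step 2: 420 μL + 4750 μL = 5170 μL total → factor 5170/420 = 12.31
Overall dilution factor = 18 × 12.31 = 221.57
Stock = 451 μM × 221.57 = 9.993 × 10^4 μM = 0.0999 M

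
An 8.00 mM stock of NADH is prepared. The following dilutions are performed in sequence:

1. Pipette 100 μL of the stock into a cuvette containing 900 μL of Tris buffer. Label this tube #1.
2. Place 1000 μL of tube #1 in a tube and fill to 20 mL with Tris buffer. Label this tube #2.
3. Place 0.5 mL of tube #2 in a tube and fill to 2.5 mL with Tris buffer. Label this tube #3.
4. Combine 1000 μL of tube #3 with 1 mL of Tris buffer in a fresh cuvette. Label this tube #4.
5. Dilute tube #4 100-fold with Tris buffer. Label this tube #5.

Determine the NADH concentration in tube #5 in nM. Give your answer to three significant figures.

Step 1: 100 μL + 900 μL = 1000 μL total → factor 1000/100 = 10
Step 2: 1000 μL brought to 20 mL → factor 20000/1000 = 20
Step 3: 0.5 mL brought to 2.5 mL → factor 2.5/0.5 = 5
Step 4: 1000 μL + 1 mL = 2000 μL total → factor 2000/1000 = 2
Step 5: 100-fold → factor 100
Overall dilution factor = 10 × 20 × 5 × 2 × 100 = 2 × 10^5
Final = 8.00 mM / 2 × 10^5 = 4.000 × 10^-5 mM = 40.0 nM

40.0 nM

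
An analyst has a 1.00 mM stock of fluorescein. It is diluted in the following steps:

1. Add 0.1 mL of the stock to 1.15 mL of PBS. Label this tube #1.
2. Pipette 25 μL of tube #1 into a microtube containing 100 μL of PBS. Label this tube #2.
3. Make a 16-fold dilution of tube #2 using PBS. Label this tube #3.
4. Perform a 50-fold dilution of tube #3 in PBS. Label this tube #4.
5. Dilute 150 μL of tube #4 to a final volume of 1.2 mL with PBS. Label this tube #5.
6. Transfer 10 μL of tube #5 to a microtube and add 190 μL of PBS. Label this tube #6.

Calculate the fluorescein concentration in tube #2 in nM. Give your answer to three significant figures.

1.60 × 10^4 nM

Step 1: 0.1 mL + 1.15 mL = 1.25 mL total → factor 1.25/0.1 = 12.5
Step 2: 25 μL + 100 μL = 125 μL total → factor 125/25 = 5
Dilution factor through tube #2 = 12.5 × 5 = 62.5
[tube #2] = 1.00 mM / 62.5 = 0.01600 mM = 1.60 × 10^4 nM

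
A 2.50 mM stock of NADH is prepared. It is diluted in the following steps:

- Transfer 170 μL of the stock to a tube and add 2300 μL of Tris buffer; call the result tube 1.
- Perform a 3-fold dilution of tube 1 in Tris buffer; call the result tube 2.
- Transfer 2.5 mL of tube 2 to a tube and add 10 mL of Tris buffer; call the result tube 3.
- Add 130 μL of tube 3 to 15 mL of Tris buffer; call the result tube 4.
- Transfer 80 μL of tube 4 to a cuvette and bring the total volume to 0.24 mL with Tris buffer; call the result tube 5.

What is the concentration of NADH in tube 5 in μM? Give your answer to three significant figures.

Step 1: 170 μL + 2300 μL = 2470 μL total → factor 2470/170 = 14.529
Step 2: 3-fold → factor 3
Step 3: 2.5 mL + 10 mL = 12.5 mL total → factor 12.5/2.5 = 5
Step 4: 130 μL + 15 mL = 15130 μL total → factor 15130/130 = 116.38
Step 5: 80 μL brought to 0.24 mL → factor 240/80 = 3
Overall dilution factor = 14.529 × 3 × 5 × 116.38 × 3 = 76095
Final = 2.50 mM / 76095 = 3.285 × 10^-5 mM = 0.0329 μM

0.0329 μM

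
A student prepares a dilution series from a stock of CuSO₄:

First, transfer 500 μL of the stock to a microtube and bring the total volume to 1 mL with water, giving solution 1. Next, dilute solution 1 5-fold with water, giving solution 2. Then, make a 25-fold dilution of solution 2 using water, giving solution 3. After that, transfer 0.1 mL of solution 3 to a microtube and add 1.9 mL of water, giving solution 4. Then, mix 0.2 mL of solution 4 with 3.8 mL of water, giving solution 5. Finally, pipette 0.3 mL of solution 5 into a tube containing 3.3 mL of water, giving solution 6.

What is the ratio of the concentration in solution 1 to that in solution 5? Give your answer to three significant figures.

5.00 × 10^4

Step 1: 500 μL brought to 1 mL → factor 1000/500 = 2
Step 2: 5-fold → factor 5
Step 3: 25-fold → factor 25
Step 4: 0.1 mL + 1.9 mL = 2 mL total → factor 2/0.1 = 20
Step 5: 0.2 mL + 3.8 mL = 4 mL total → factor 4/0.2 = 20
Dilution factor to solution 1 = 2; to solution 5 = 1 × 10^5
[solution 1]/[solution 5] = (factor to solution 5)/(factor to solution 1) = 1 × 10^5/2 = 5.00 × 10^4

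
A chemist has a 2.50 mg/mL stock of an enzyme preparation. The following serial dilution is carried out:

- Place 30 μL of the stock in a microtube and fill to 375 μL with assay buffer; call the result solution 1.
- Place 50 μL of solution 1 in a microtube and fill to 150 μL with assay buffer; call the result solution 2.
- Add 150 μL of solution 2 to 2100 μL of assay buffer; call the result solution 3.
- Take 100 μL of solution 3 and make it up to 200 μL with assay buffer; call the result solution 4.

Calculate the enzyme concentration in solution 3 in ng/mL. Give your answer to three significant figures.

4.44 × 10^3 ng/mL

Step 1: 30 μL brought to 375 μL → factor 375/30 = 12.5
Step 2: 50 μL brought to 150 μL → factor 150/50 = 3
Step 3: 150 μL + 2100 μL = 2250 μL total → factor 2250/150 = 15
Dilution factor through solution 3 = 12.5 × 3 × 15 = 562.5
[solution 3] = 2.50 mg/mL / 562.5 = 0.004444 mg/mL = 4.44 × 10^3 ng/mL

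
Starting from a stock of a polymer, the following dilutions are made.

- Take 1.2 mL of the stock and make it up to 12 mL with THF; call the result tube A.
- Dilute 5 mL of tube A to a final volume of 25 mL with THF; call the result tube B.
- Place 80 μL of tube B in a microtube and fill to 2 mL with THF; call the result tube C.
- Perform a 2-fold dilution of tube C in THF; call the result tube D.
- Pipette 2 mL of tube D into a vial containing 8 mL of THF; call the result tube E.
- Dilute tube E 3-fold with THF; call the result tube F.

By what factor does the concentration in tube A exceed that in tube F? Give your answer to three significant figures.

3.75 × 10^3

Step 1: 1.2 mL brought to 12 mL → factor 12/1.2 = 10
Step 2: 5 mL brought to 25 mL → factor 25/5 = 5
Step 3: 80 μL brought to 2 mL → factor 2000/80 = 25
Step 4: 2-fold → factor 2
Step 5: 2 mL + 8 mL = 10 mL total → factor 10/2 = 5
Step 6: 3-fold → factor 3
Dilution factor to tube A = 10; to tube F = 37500
[tube A]/[tube F] = (factor to tube F)/(factor to tube A) = 37500/10 = 3.75 × 10^3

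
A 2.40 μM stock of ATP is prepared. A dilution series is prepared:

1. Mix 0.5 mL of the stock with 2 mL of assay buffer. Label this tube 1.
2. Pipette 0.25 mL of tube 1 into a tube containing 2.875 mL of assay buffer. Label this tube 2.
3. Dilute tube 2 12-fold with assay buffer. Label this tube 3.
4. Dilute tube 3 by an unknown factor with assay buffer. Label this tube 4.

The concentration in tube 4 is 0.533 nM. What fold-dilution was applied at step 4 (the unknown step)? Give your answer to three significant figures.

Step 1: 0.5 mL + 2 mL = 2.5 mL total → factor 2.5/0.5 = 5
Step 2: 0.25 mL + 2.875 mL = 3.125 mL total → factor 3.125/0.25 = 12.5
Step 3: 12-fold → factor 12
Step 4: unknown factor x
Product of known-step factors = 750
Overall factor = 2.40 μM / (0.533 nM) = 4502.8
x = 4502.8 / 750 = 6.00

6.00-fold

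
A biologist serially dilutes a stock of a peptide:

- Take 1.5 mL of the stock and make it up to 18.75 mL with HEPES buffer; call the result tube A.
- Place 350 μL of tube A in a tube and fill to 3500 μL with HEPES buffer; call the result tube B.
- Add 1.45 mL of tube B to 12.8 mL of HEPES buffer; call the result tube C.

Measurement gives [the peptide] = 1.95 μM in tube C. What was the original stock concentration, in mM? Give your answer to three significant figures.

Step 1: 1.5 mL brought to 18.75 mL → factor 18.75/1.5 = 12.5
Step 2: 350 μL brought to 3500 μL → factor 3500/350 = 10
Step 3: 1.45 mL + 12.8 mL = 14.25 mL total → factor 14.25/1.45 = 9.8276
Overall dilution factor = 12.5 × 10 × 9.8276 = 1228.4
Stock = 1.95 μM × 1228.4 = 2395 μM = 2.40 mM

2.40 mM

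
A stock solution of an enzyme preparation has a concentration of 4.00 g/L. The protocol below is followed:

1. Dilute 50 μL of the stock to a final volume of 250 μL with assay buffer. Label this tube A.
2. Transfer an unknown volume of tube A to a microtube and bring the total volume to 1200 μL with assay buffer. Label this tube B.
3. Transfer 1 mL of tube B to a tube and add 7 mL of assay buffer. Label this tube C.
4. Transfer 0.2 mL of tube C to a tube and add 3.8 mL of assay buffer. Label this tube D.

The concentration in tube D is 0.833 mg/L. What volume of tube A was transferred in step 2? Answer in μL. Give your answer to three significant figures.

Step 1: 50 μL brought to 250 μL → factor 250/50 = 5
Step 2: v brought to 1200 μL → factor = 1200 μL/v
Step 3: 1 mL + 7 mL = 8 mL total → factor 8/1 = 8
Step 4: 0.2 mL + 3.8 mL = 4 mL total → factor 4/0.2 = 20
Product of known-step factors = 800
Overall factor = 4.00 g/L / (0.833 mg/L) = 4801.9
Step-2 factor = 4801.9 / 800 = 6.0024
v = 1200 μL / 6.0024 = 200 μL

200 μL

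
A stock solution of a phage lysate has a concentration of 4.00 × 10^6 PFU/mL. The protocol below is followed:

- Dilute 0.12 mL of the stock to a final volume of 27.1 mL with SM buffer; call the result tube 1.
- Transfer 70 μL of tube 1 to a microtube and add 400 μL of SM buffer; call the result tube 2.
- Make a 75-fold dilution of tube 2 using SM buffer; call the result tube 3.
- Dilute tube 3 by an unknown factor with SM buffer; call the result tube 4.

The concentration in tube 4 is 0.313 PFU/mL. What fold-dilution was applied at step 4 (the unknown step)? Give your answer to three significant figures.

Step 1: 0.12 mL brought to 27.1 mL → factor 27.1/0.12 = 225.83
Step 2: 70 μL + 400 μL = 470 μL total → factor 470/70 = 6.7143
Step 3: 75-fold → factor 75
Step 4: unknown factor x
Product of known-step factors = 1.1372 × 10^5
Overall factor = 4.00 × 10^6 PFU/mL / (0.313 PFU/mL) = 1.278 × 10^7
x = 1.278 × 10^7 / 1.1372 × 10^5 = 112

112-fold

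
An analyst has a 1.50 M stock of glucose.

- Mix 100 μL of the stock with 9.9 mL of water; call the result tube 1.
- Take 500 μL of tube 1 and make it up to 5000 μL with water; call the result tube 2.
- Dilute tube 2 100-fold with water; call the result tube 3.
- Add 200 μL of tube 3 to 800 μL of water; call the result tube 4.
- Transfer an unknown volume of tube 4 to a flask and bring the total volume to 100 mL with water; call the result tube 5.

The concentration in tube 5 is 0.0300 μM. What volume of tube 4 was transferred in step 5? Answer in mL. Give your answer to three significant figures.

Step 1: 100 μL + 9.9 mL = 10000 μL total → factor 10000/100 = 100
Step 2: 500 μL brought to 5000 μL → factor 5000/500 = 10
Step 3: 100-fold → factor 100
Step 4: 200 μL + 800 μL = 1000 μL total → factor 1000/200 = 5
Step 5: v brought to 100 mL → factor = 100 mL/v
Product of known-step factors = 5 × 10^5
Overall factor = 1.50 M / (0.0300 μM) = 5 × 10^7
Step-5 factor = 5 × 10^7 / 5 × 10^5 = 100
v = 100 mL / 100 = 1.00 mL

1.00 mL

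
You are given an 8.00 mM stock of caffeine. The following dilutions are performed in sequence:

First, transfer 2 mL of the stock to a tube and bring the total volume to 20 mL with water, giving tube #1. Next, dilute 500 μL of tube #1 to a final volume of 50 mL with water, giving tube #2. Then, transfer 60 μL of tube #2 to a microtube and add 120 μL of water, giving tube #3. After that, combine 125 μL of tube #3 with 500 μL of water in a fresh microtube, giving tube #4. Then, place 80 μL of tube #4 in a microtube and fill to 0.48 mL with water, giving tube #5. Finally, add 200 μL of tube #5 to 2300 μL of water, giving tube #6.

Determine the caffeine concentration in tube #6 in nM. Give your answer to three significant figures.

Step 1: 2 mL brought to 20 mL → factor 20/2 = 10
Step 2: 500 μL brought to 50 mL → factor 50000/500 = 100
Step 3: 60 μL + 120 μL = 180 μL total → factor 180/60 = 3
Step 4: 125 μL + 500 μL = 625 μL total → factor 625/125 = 5
Step 5: 80 μL brought to 0.48 mL → factor 480/80 = 6
Step 6: 200 μL + 2300 μL = 2500 μL total → factor 2500/200 = 12.5
Overall dilution factor = 10 × 100 × 3 × 5 × 6 × 12.5 = 1.125 × 10^6
Final = 8.00 mM / 1.125 × 10^6 = 7.111 × 10^-6 mM = 7.11 nM

7.11 nM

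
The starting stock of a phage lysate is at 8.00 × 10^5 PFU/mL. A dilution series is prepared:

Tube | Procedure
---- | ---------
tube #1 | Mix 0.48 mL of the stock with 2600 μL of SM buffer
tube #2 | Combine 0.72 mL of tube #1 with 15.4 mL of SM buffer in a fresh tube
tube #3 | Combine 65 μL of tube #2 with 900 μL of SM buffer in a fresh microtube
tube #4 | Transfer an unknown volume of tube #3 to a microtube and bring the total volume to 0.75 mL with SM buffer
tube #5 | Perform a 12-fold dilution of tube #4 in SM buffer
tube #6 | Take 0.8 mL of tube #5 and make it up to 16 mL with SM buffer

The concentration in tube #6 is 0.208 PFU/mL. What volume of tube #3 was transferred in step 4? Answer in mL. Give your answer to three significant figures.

0.0998 mL

Step 1: 0.48 mL + 2600 μL = 3.08 mL total → factor 3.08/0.48 = 6.4167
Step 2: 0.72 mL + 15.4 mL = 16.12 mL total → factor 16.12/0.72 = 22.389
Step 3: 65 μL + 900 μL = 965 μL total → factor 965/65 = 14.846
Step 4: v brought to 0.75 mL → factor = 0.75 mL/v
Step 5: 12-fold → factor 12
Step 6: 0.8 mL brought to 16 mL → factor 16/0.8 = 20
Product of known-step factors = 5.1188 × 10^5
Overall factor = 8.00 × 10^5 PFU/mL / (0.208 PFU/mL) = 3.8462 × 10^6
Step-4 factor = 3.8462 × 10^6 / 5.1188 × 10^5 = 7.5138
v = 0.75 mL / 7.5138 = 0.0998 mL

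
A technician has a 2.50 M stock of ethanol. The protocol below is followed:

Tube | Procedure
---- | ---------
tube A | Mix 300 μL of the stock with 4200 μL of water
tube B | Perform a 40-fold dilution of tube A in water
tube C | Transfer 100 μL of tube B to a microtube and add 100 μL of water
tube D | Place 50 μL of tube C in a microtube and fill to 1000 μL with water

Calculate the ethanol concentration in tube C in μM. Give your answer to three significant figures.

2.08 × 10^3 μM

Step 1: 300 μL + 4200 μL = 4500 μL total → factor 4500/300 = 15
Step 2: 40-fold → factor 40
Step 3: 100 μL + 100 μL = 200 μL total → factor 200/100 = 2
Dilution factor through tube C = 15 × 40 × 2 = 1200
[tube C] = 2.50 M / 1200 = 0.002083 M = 2.08 × 10^3 μM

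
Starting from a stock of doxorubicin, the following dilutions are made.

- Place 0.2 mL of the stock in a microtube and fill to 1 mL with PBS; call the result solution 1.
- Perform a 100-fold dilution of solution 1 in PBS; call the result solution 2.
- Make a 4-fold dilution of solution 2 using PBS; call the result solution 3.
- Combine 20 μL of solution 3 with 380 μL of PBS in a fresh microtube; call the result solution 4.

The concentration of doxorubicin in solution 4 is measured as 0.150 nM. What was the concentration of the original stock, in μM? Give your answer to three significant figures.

Step 1: 0.2 mL brought to 1 mL → factor 1/0.2 = 5
Step 2: 100-fold → factor 100
Step 3: 4-fold → factor 4
Step 4: 20 μL + 380 μL = 400 μL total → factor 400/20 = 20
Overall dilution factor = 5 × 100 × 4 × 20 = 40000
Stock = 0.150 nM × 40000 = 6000 nM = 6.00 μM

6.00 μM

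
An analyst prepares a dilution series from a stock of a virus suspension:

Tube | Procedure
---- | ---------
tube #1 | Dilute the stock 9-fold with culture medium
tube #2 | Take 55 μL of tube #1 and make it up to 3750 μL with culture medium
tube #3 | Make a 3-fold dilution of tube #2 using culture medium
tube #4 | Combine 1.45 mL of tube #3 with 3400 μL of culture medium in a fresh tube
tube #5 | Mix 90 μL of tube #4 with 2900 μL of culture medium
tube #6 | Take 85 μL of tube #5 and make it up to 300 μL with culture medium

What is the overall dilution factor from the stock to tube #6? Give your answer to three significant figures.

Step 1: 9-fold → factor 9
Step 2: 55 μL brought to 3750 μL → factor 3750/55 = 68.182
Step 3: 3-fold → factor 3
Step 4: 1.45 mL + 3400 μL = 4.85 mL total → factor 4.85/1.45 = 3.3448
Step 5: 90 μL + 2900 μL = 2990 μL total → factor 2990/90 = 33.222
Step 6: 85 μL brought to 300 μL → factor 300/85 = 3.5294
Overall dilution factor = 9 × 68.182 × 3 × 3.3448 × 33.222 × 3.5294 = 7.22 × 10^5

7.22 × 10^5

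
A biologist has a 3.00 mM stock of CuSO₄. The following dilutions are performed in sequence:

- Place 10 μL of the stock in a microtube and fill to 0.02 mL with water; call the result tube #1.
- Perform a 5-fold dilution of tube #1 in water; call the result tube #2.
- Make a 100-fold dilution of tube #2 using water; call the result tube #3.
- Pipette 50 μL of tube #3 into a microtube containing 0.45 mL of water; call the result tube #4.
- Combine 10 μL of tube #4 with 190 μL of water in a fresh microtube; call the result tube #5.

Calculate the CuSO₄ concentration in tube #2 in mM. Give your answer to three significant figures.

0.300 mM

Step 1: 10 μL brought to 0.02 mL → factor 20/10 = 2
Step 2: 5-fold → factor 5
Dilution factor through tube #2 = 2 × 5 = 10
[tube #2] = 3.00 mM / 10 = 0.300 mM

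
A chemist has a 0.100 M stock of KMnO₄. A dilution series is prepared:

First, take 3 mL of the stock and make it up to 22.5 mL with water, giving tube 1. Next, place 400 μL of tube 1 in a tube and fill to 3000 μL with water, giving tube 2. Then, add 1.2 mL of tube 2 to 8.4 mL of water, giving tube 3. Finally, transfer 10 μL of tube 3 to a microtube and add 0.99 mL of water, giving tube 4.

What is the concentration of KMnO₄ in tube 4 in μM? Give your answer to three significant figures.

2.22 μM

Step 1: 3 mL brought to 22.5 mL → factor 22.5/3 = 7.5
Step 2: 400 μL brought to 3000 μL → factor 3000/400 = 7.5
Step 3: 1.2 mL + 8.4 mL = 9.6 mL total → factor 9.6/1.2 = 8
Step 4: 10 μL + 0.99 mL = 1000 μL total → factor 1000/10 = 100
Overall dilution factor = 7.5 × 7.5 × 8 × 100 = 45000
Final = 0.100 M / 45000 = 2.222 × 10^-6 M = 2.22 μM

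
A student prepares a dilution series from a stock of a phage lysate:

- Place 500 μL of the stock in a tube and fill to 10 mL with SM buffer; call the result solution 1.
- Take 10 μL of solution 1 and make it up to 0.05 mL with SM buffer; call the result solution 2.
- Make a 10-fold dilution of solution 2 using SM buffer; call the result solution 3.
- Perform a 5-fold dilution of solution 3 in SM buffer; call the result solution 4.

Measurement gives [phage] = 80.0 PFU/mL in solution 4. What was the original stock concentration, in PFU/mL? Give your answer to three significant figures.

4.00 × 10^5 PFU/mL

Step 1: 500 μL brought to 10 mL → factor 10000/500 = 20
Step 2: 10 μL brought to 0.05 mL → factor 50/10 = 5
Step 3: 10-fold → factor 10
Step 4: 5-fold → factor 5
Overall dilution factor = 20 × 5 × 10 × 5 = 5000
Stock = 80.0 PFU/mL × 5000 = 4.00 × 10^5 PFU/mL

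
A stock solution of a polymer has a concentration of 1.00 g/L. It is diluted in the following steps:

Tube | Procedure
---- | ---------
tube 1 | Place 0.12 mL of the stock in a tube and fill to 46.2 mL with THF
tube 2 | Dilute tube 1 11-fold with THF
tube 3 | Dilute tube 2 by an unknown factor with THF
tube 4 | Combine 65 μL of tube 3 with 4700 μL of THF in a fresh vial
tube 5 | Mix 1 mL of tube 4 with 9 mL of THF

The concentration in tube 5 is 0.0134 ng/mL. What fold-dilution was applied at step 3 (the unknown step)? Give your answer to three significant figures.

24.0-fold

Step 1: 0.12 mL brought to 46.2 mL → factor 46.2/0.12 = 385
Step 2: 11-fold → factor 11
Step 3: unknown factor x
Step 4: 65 μL + 4700 μL = 4765 μL total → factor 4765/65 = 73.308
Step 5: 1 mL + 9 mL = 10 mL total → factor 10/1 = 10
Product of known-step factors = 3.1046 × 10^6
Overall factor = 1.00 g/L / (0.0134 ng/mL) = 7.4627 × 10^7
x = 7.4627 × 10^7 / 3.1046 × 10^6 = 24.0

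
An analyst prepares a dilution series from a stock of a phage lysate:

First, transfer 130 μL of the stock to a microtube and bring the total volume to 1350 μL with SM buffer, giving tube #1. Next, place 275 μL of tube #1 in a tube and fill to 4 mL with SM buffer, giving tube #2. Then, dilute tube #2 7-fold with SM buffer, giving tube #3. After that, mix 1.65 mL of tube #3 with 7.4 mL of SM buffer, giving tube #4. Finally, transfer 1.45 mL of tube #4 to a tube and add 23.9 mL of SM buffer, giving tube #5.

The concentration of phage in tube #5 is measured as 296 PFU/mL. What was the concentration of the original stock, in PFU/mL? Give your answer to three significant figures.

3.00 × 10^7 PFU/mL

Step 1: 130 μL brought to 1350 μL → factor 1350/130 = 10.385
Step 2: 275 μL brought to 4 mL → factor 4000/275 = 14.545
Step 3: 7-fold → factor 7
Step 4: 1.65 mL + 7.4 mL = 9.05 mL total → factor 9.05/1.65 = 5.4848
Step 5: 1.45 mL + 23.9 mL = 25.35 mL total → factor 25.35/1.45 = 17.483
Overall dilution factor = 10.385 × 14.545 × 7 × 5.4848 × 17.483 = 1.0139 × 10^5
Stock = 296 PFU/mL × 1.0139 × 10^5 = 3.00 × 10^7 PFU/mL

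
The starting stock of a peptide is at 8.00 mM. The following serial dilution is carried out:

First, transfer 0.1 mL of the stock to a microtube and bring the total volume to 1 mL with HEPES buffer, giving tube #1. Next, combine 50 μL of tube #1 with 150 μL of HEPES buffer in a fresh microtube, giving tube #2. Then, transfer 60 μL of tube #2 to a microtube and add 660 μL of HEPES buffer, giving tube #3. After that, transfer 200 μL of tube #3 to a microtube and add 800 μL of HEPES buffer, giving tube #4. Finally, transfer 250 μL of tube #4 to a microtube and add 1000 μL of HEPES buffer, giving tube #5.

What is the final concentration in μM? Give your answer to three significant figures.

Step 1: 0.1 mL brought to 1 mL → factor 1/0.1 = 10
Step 2: 50 μL + 150 μL = 200 μL total → factor 200/50 = 4
Step 3: 60 μL + 660 μL = 720 μL total → factor 720/60 = 12
Step 4: 200 μL + 800 μL = 1000 μL total → factor 1000/200 = 5
Step 5: 250 μL + 1000 μL = 1250 μL total → factor 1250/250 = 5
Overall dilution factor = 10 × 4 × 12 × 5 × 5 = 12000
Final = 8.00 mM / 12000 = 0.0006667 mM = 0.667 μM

0.667 μM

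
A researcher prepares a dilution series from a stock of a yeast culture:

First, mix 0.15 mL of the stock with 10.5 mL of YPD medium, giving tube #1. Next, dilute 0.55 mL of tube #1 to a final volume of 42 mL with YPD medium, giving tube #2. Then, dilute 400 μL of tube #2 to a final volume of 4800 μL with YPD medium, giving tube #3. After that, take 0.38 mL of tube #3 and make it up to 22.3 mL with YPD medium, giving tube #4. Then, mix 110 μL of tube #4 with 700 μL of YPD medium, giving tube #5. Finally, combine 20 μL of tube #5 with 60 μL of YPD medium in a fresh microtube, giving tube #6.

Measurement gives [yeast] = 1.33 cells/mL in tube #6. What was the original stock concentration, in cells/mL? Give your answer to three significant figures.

Step 1: 0.15 mL + 10.5 mL = 10.65 mL total → factor 10.65/0.15 = 71
Step 2: 0.55 mL brought to 42 mL → factor 42/0.55 = 76.364
Step 3: 400 μL brought to 4800 μL → factor 4800/400 = 12
Step 4: 0.38 mL brought to 22.3 mL → factor 22.3/0.38 = 58.684
Step 5: 110 μL + 700 μL = 810 μL total → factor 810/110 = 7.3636
Step 6: 20 μL + 60 μL = 80 μL total → factor 80/20 = 4
Overall dilution factor = 71 × 76.364 × 12 × 58.684 × 7.3636 × 4 = 1.1246 × 10^8
Stock = 1.33 cells/mL × 1.1246 × 10^8 = 1.50 × 10^8 cells/mL

1.50 × 10^8 cells/mL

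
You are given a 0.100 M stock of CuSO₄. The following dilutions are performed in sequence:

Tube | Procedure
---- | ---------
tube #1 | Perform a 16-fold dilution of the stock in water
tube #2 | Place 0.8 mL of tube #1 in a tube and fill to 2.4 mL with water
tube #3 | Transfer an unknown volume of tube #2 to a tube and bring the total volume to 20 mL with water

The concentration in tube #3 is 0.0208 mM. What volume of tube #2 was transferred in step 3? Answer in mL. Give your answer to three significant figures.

0.200 mL

Step 1: 16-fold → factor 16
Step 2: 0.8 mL brought to 2.4 mL → factor 2.4/0.8 = 3
Step 3: v brought to 20 mL → factor = 20 mL/v
Product of known-step factors = 48
Overall factor = 0.100 M / (0.0208 mM) = 4807.7
Step-3 factor = 4807.7 / 48 = 100.16
v = 20 mL / 100.16 = 0.200 mL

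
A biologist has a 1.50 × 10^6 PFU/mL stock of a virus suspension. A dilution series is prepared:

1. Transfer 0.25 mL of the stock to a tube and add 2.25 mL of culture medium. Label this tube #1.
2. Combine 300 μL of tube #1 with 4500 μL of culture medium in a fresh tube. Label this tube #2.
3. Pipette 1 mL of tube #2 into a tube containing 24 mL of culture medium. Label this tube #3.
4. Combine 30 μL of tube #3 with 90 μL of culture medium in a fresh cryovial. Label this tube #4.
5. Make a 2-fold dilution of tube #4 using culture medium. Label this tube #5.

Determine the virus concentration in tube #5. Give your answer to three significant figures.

46.9 PFU/mL

Step 1: 0.25 mL + 2.25 mL = 2.5 mL total → factor 2.5/0.25 = 10
Step 2: 300 μL + 4500 μL = 4800 μL total → factor 4800/300 = 16
Step 3: 1 mL + 24 mL = 25 mL total → factor 25/1 = 25
Step 4: 30 μL + 90 μL = 120 μL total → factor 120/30 = 4
Step 5: 2-fold → factor 2
Overall dilution factor = 10 × 16 × 25 × 4 × 2 = 32000
Final = 1.50 × 10^6 PFU/mL / 32000 = 46.9 PFU/mL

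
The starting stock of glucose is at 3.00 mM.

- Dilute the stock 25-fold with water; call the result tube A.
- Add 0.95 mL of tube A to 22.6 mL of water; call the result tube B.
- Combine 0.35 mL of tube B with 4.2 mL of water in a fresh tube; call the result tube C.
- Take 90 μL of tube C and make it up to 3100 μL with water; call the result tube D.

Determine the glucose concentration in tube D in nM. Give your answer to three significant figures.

10.8 nM

Step 1: 25-fold → factor 25
Step 2: 0.95 mL + 22.6 mL = 23.55 mL total → factor 23.55/0.95 = 24.789
Step 3: 0.35 mL + 4.2 mL = 4.55 mL total → factor 4.55/0.35 = 13
Step 4: 90 μL brought to 3100 μL → factor 3100/90 = 34.444
Overall dilution factor = 25 × 24.789 × 13 × 34.444 = 2.775 × 10^5
Final = 3.00 mM / 2.775 × 10^5 = 1.081 × 10^-5 mM = 10.8 nM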